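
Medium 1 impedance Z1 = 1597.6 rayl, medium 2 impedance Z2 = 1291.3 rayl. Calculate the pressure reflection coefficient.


Given values:
  Z1 = 1597.6 rayl, Z2 = 1291.3 rayl
Formula: R = (Z2 - Z1) / (Z2 + Z1)
Numerator: Z2 - Z1 = 1291.3 - 1597.6 = -306.3
Denominator: Z2 + Z1 = 1291.3 + 1597.6 = 2888.9
R = -306.3 / 2888.9 = -0.106

-0.106


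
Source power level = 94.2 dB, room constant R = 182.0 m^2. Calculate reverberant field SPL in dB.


Given values:
  Lw = 94.2 dB, R = 182.0 m^2
Formula: SPL = Lw + 10 * log10(4 / R)
Compute 4 / R = 4 / 182.0 = 0.021978
Compute 10 * log10(0.021978) = -16.5801
SPL = 94.2 + (-16.5801) = 77.62

77.62 dB


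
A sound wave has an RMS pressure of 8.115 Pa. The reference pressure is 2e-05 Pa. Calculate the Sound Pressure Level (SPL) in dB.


Given values:
  p = 8.115 Pa
  p_ref = 2e-05 Pa
Formula: SPL = 20 * log10(p / p_ref)
Compute ratio: p / p_ref = 8.115 / 2e-05 = 405750
Compute log10: log10(405750) = 5.608259
Multiply: SPL = 20 * 5.608259 = 112.17

112.17 dB


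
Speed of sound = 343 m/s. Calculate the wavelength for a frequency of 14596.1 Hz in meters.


Given values:
  c = 343 m/s, f = 14596.1 Hz
Formula: lambda = c / f
lambda = 343 / 14596.1
lambda = 0.0235

0.0235 m


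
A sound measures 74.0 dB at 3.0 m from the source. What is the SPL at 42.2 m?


Given values:
  SPL1 = 74.0 dB, r1 = 3.0 m, r2 = 42.2 m
Formula: SPL2 = SPL1 - 20 * log10(r2 / r1)
Compute ratio: r2 / r1 = 42.2 / 3.0 = 14.0667
Compute log10: log10(14.0667) = 1.148192
Compute drop: 20 * 1.148192 = 22.9638
SPL2 = 74.0 - 22.9638 = 51.04

51.04 dB


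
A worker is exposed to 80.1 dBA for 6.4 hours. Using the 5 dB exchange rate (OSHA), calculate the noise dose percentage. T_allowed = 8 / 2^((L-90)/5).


Given values:
  L = 80.1 dBA, T = 6.4 hours
Formula: T_allowed = 8 / 2^((L - 90) / 5)
Compute exponent: (80.1 - 90) / 5 = -1.98
Compute 2^(-1.98) = 0.25349
T_allowed = 8 / 0.25349 = 31.55943 hours
Dose = (T / T_allowed) * 100
Dose = (6.4 / 31.55943) * 100 = 20.28

20.28 %


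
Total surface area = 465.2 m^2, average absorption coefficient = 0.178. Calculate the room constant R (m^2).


Given values:
  S = 465.2 m^2, alpha = 0.178
Formula: R = S * alpha / (1 - alpha)
Numerator: 465.2 * 0.178 = 82.8056
Denominator: 1 - 0.178 = 0.822
R = 82.8056 / 0.822 = 100.74

100.74 m^2


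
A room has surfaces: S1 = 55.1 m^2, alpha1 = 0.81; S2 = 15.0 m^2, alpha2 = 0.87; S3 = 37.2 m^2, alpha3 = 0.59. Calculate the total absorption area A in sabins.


Given surfaces:
  Surface 1: 55.1 * 0.81 = 44.631
  Surface 2: 15.0 * 0.87 = 13.05
  Surface 3: 37.2 * 0.59 = 21.948
Formula: A = sum(Si * alpha_i)
A = 44.631 + 13.05 + 21.948
A = 79.63

79.63 sabins


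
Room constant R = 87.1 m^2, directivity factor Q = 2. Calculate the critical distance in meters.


Given values:
  R = 87.1 m^2, Q = 2
Formula: d_c = 0.141 * sqrt(Q * R)
Compute Q * R = 2 * 87.1 = 174.2
Compute sqrt(174.2) = 13.1985
d_c = 0.141 * 13.1985 = 1.861

1.861 m


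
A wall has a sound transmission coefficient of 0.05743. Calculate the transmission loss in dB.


Given values:
  tau = 0.05743
Formula: TL = 10 * log10(1 / tau)
Compute 1 / tau = 1 / 0.05743 = 17.4125
Compute log10(17.4125) = 1.240861
TL = 10 * 1.240861 = 12.41

12.41 dB


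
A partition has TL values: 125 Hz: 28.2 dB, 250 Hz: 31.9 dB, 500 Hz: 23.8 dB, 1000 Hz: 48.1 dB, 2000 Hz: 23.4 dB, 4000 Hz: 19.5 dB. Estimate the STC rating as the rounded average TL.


Given TL values at each frequency:
  125 Hz: 28.2 dB
  250 Hz: 31.9 dB
  500 Hz: 23.8 dB
  1000 Hz: 48.1 dB
  2000 Hz: 23.4 dB
  4000 Hz: 19.5 dB
Formula: STC ~ round(average of TL values)
Sum = 28.2 + 31.9 + 23.8 + 48.1 + 23.4 + 19.5 = 174.9
Average = 174.9 / 6 = 29.15
Rounded: 29

29


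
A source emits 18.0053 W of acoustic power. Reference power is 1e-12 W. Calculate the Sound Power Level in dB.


Given values:
  W = 18.0053 W
  W_ref = 1e-12 W
Formula: SWL = 10 * log10(W / W_ref)
Compute ratio: W / W_ref = 18005300000000
Compute log10: log10(18005300000000) = 13.2554
Multiply: SWL = 10 * 13.2554 = 132.55

132.55 dB


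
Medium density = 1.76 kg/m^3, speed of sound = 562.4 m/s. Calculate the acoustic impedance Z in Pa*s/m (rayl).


Given values:
  rho = 1.76 kg/m^3
  c = 562.4 m/s
Formula: Z = rho * c
Z = 1.76 * 562.4
Z = 989.82

989.82 rayl


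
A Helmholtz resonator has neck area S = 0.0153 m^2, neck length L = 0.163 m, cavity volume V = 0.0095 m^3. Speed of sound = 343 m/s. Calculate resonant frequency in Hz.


Given values:
  S = 0.0153 m^2, L = 0.163 m, V = 0.0095 m^3, c = 343 m/s
Formula: f = (c / (2*pi)) * sqrt(S / (V * L))
Compute V * L = 0.0095 * 0.163 = 0.0015485
Compute S / (V * L) = 0.0153 / 0.0015485 = 9.8805
Compute sqrt(9.8805) = 3.143326
Compute c / (2*pi) = 343 / 6.283185 = 54.590148
f = 54.590148 * 3.143326 = 171.59

171.59 Hz


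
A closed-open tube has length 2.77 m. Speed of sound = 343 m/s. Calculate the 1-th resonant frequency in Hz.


Given values:
  Tube type: closed-open, L = 2.77 m, c = 343 m/s, n = 1
Formula: f_n = (2n - 1) * c / (4 * L)
Compute 2n - 1 = 2*1 - 1 = 1
Compute 4 * L = 4 * 2.77 = 11.08
f = 1 * 343 / 11.08
f = 30.96

30.96 Hz


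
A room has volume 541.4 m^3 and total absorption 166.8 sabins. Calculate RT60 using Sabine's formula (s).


Given values:
  V = 541.4 m^3
  A = 166.8 sabins
Formula: RT60 = 0.161 * V / A
Numerator: 0.161 * 541.4 = 87.1654
RT60 = 87.1654 / 166.8 = 0.523

0.523 s


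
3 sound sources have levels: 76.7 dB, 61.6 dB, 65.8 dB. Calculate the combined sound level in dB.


Formula: L_total = 10 * log10( sum(10^(Li/10)) )
  Source 1: 10^(76.7/10) = 46773514.1287
  Source 2: 10^(61.6/10) = 1445439.7707
  Source 3: 10^(65.8/10) = 3801893.9632
Sum of linear values = 52020847.8626
L_total = 10 * log10(52020847.8626) = 77.16

77.16 dB


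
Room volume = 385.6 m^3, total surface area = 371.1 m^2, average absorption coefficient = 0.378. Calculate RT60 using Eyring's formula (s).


Given values:
  V = 385.6 m^3, S = 371.1 m^2, alpha = 0.378
Formula: RT60 = 0.161 * V / (-S * ln(1 - alpha))
Compute ln(1 - 0.378) = ln(0.622) = -0.474815
Denominator: -371.1 * -0.474815 = 176.2038
Numerator: 0.161 * 385.6 = 62.0816
RT60 = 62.0816 / 176.2038 = 0.352

0.352 s


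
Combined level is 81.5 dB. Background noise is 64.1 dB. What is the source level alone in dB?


Given values:
  L_total = 81.5 dB, L_bg = 64.1 dB
Formula: L_source = 10 * log10(10^(L_total/10) - 10^(L_bg/10))
Convert to linear:
  10^(81.5/10) = 141253754.4623
  10^(64.1/10) = 2570395.7828
Difference: 141253754.4623 - 2570395.7828 = 138683358.6795
L_source = 10 * log10(138683358.6795) = 81.42

81.42 dB


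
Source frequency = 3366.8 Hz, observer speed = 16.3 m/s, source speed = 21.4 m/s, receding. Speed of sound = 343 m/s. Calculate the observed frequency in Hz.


Given values:
  f_s = 3366.8 Hz, v_o = 16.3 m/s, v_s = 21.4 m/s
  Direction: receding
Formula: f_o = f_s * (c - v_o) / (c + v_s)
Numerator: c - v_o = 343 - 16.3 = 326.7
Denominator: c + v_s = 343 + 21.4 = 364.4
f_o = 3366.8 * 326.7 / 364.4 = 3018.48

3018.48 Hz


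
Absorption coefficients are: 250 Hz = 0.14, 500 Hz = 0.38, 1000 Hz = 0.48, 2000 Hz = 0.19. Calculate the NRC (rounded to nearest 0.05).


Given values:
  a_250 = 0.14, a_500 = 0.38
  a_1000 = 0.48, a_2000 = 0.19
Formula: NRC = (a250 + a500 + a1000 + a2000) / 4
Sum = 0.14 + 0.38 + 0.48 + 0.19 = 1.19
NRC = 1.19 / 4 = 0.2975
Rounded to nearest 0.05: 0.3

0.3


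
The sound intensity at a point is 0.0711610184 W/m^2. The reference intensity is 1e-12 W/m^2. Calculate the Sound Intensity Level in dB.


Given values:
  I = 0.0711610184 W/m^2
  I_ref = 1e-12 W/m^2
Formula: SIL = 10 * log10(I / I_ref)
Compute ratio: I / I_ref = 71161018400
Compute log10: log10(71161018400) = 10.852242
Multiply: SIL = 10 * 10.852242 = 108.52

108.52 dB


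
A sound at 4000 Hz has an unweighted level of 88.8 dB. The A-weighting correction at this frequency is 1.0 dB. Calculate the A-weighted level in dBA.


Given values:
  SPL = 88.8 dB
  A-weighting at 4000 Hz = 1.0 dB
Formula: L_A = SPL + A_weight
L_A = 88.8 + (1.0)
L_A = 89.8

89.8 dBA


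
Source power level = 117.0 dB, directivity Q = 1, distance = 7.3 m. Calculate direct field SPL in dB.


Given values:
  Lw = 117.0 dB, Q = 1, r = 7.3 m
Formula: SPL = Lw + 10 * log10(Q / (4 * pi * r^2))
Compute 4 * pi * r^2 = 4 * pi * 7.3^2 = 669.6619
Compute Q / denom = 1 / 669.6619 = 0.00149329
Compute 10 * log10(0.00149329) = -28.2586
SPL = 117.0 + (-28.2586) = 88.74

88.74 dB


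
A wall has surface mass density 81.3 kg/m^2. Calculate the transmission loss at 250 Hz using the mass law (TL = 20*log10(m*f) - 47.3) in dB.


Given values:
  m = 81.3 kg/m^2, f = 250 Hz
Formula: TL = 20 * log10(m * f) - 47.3
Compute m * f = 81.3 * 250 = 20325.0
Compute log10(20325.0) = 4.308031
Compute 20 * 4.308031 = 86.1606
TL = 86.1606 - 47.3 = 38.86

38.86 dB


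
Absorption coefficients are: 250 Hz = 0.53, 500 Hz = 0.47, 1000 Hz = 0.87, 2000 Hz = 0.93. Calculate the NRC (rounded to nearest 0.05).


Given values:
  a_250 = 0.53, a_500 = 0.47
  a_1000 = 0.87, a_2000 = 0.93
Formula: NRC = (a250 + a500 + a1000 + a2000) / 4
Sum = 0.53 + 0.47 + 0.87 + 0.93 = 2.8
NRC = 2.8 / 4 = 0.7
Rounded to nearest 0.05: 0.7

0.7


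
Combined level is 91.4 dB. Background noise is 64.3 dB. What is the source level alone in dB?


Given values:
  L_total = 91.4 dB, L_bg = 64.3 dB
Formula: L_source = 10 * log10(10^(L_total/10) - 10^(L_bg/10))
Convert to linear:
  10^(91.4/10) = 1380384264.6029
  10^(64.3/10) = 2691534.8039
Difference: 1380384264.6029 - 2691534.8039 = 1377692729.799
L_source = 10 * log10(1377692729.799) = 91.39

91.39 dB


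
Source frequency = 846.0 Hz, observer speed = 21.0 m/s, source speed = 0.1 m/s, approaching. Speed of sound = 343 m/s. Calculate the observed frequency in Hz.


Given values:
  f_s = 846.0 Hz, v_o = 21.0 m/s, v_s = 0.1 m/s
  Direction: approaching
Formula: f_o = f_s * (c + v_o) / (c - v_s)
Numerator: c + v_o = 343 + 21.0 = 364.0
Denominator: c - v_s = 343 - 0.1 = 342.9
f_o = 846.0 * 364.0 / 342.9 = 898.06

898.06 Hz


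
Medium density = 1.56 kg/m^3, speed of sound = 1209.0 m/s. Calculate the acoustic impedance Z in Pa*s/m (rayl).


Given values:
  rho = 1.56 kg/m^3
  c = 1209.0 m/s
Formula: Z = rho * c
Z = 1.56 * 1209.0
Z = 1886.04

1886.04 rayl


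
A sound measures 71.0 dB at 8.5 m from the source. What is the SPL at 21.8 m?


Given values:
  SPL1 = 71.0 dB, r1 = 8.5 m, r2 = 21.8 m
Formula: SPL2 = SPL1 - 20 * log10(r2 / r1)
Compute ratio: r2 / r1 = 21.8 / 8.5 = 2.5647
Compute log10: log10(2.5647) = 0.409037
Compute drop: 20 * 0.409037 = 8.1807
SPL2 = 71.0 - 8.1807 = 62.82

62.82 dB


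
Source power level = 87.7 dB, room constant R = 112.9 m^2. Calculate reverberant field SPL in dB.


Given values:
  Lw = 87.7 dB, R = 112.9 m^2
Formula: SPL = Lw + 10 * log10(4 / R)
Compute 4 / R = 4 / 112.9 = 0.03543
Compute 10 * log10(0.03543) = -14.5063
SPL = 87.7 + (-14.5063) = 73.19

73.19 dB


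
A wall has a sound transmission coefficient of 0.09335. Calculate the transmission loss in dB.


Given values:
  tau = 0.09335
Formula: TL = 10 * log10(1 / tau)
Compute 1 / tau = 1 / 0.09335 = 10.7124
Compute log10(10.7124) = 1.029887
TL = 10 * 1.029887 = 10.3

10.3 dB


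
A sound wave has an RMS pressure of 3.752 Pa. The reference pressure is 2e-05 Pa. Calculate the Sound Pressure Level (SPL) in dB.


Given values:
  p = 3.752 Pa
  p_ref = 2e-05 Pa
Formula: SPL = 20 * log10(p / p_ref)
Compute ratio: p / p_ref = 3.752 / 2e-05 = 187600
Compute log10: log10(187600) = 5.273233
Multiply: SPL = 20 * 5.273233 = 105.46

105.46 dB


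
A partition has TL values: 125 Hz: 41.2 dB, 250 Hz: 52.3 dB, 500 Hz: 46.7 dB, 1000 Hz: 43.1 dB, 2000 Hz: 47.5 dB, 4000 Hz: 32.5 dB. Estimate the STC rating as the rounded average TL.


Given TL values at each frequency:
  125 Hz: 41.2 dB
  250 Hz: 52.3 dB
  500 Hz: 46.7 dB
  1000 Hz: 43.1 dB
  2000 Hz: 47.5 dB
  4000 Hz: 32.5 dB
Formula: STC ~ round(average of TL values)
Sum = 41.2 + 52.3 + 46.7 + 43.1 + 47.5 + 32.5 = 263.3
Average = 263.3 / 6 = 43.88
Rounded: 44

44


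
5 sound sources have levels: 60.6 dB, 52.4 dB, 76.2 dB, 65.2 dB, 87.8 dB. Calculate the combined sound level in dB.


Formula: L_total = 10 * log10( sum(10^(Li/10)) )
  Source 1: 10^(60.6/10) = 1148153.6215
  Source 2: 10^(52.4/10) = 173780.0829
  Source 3: 10^(76.2/10) = 41686938.347
  Source 4: 10^(65.2/10) = 3311311.2148
  Source 5: 10^(87.8/10) = 602559586.0744
Sum of linear values = 648879769.3406
L_total = 10 * log10(648879769.3406) = 88.12

88.12 dB


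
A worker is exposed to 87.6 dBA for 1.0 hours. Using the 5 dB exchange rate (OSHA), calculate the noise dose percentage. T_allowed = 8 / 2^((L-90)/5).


Given values:
  L = 87.6 dBA, T = 1.0 hours
Formula: T_allowed = 8 / 2^((L - 90) / 5)
Compute exponent: (87.6 - 90) / 5 = -0.48
Compute 2^(-0.48) = 0.716978
T_allowed = 8 / 0.716978 = 11.157943 hours
Dose = (T / T_allowed) * 100
Dose = (1.0 / 11.157943) * 100 = 8.96

8.96 %


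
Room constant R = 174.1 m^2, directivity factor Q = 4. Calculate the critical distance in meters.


Given values:
  R = 174.1 m^2, Q = 4
Formula: d_c = 0.141 * sqrt(Q * R)
Compute Q * R = 4 * 174.1 = 696.4
Compute sqrt(696.4) = 26.3894
d_c = 0.141 * 26.3894 = 3.721

3.721 m


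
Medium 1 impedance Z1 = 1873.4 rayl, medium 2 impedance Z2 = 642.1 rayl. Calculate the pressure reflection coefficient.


Given values:
  Z1 = 1873.4 rayl, Z2 = 642.1 rayl
Formula: R = (Z2 - Z1) / (Z2 + Z1)
Numerator: Z2 - Z1 = 642.1 - 1873.4 = -1231.3
Denominator: Z2 + Z1 = 642.1 + 1873.4 = 2515.5
R = -1231.3 / 2515.5 = -0.4895

-0.4895


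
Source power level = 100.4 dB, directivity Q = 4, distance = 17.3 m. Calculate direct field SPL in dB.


Given values:
  Lw = 100.4 dB, Q = 4, r = 17.3 m
Formula: SPL = Lw + 10 * log10(Q / (4 * pi * r^2))
Compute 4 * pi * r^2 = 4 * pi * 17.3^2 = 3760.9891
Compute Q / denom = 4 / 3760.9891 = 0.00106355
Compute 10 * log10(0.00106355) = -29.7324
SPL = 100.4 + (-29.7324) = 70.67

70.67 dB


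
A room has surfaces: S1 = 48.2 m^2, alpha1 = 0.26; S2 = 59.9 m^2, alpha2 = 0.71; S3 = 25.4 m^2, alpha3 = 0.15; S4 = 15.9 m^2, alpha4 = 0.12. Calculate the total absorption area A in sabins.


Given surfaces:
  Surface 1: 48.2 * 0.26 = 12.532
  Surface 2: 59.9 * 0.71 = 42.529
  Surface 3: 25.4 * 0.15 = 3.81
  Surface 4: 15.9 * 0.12 = 1.908
Formula: A = sum(Si * alpha_i)
A = 12.532 + 42.529 + 3.81 + 1.908
A = 60.78

60.78 sabins


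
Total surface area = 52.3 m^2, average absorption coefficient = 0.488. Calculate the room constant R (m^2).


Given values:
  S = 52.3 m^2, alpha = 0.488
Formula: R = S * alpha / (1 - alpha)
Numerator: 52.3 * 0.488 = 25.5224
Denominator: 1 - 0.488 = 0.512
R = 25.5224 / 0.512 = 49.85

49.85 m^2


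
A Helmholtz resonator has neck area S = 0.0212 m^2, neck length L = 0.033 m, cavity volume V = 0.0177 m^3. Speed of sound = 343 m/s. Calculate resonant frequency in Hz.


Given values:
  S = 0.0212 m^2, L = 0.033 m, V = 0.0177 m^3, c = 343 m/s
Formula: f = (c / (2*pi)) * sqrt(S / (V * L))
Compute V * L = 0.0177 * 0.033 = 0.0005841
Compute S / (V * L) = 0.0212 / 0.0005841 = 36.2952
Compute sqrt(36.2952) = 6.02455
Compute c / (2*pi) = 343 / 6.283185 = 54.590148
f = 54.590148 * 6.02455 = 328.88

328.88 Hz


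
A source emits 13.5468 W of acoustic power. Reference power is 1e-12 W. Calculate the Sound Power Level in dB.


Given values:
  W = 13.5468 W
  W_ref = 1e-12 W
Formula: SWL = 10 * log10(W / W_ref)
Compute ratio: W / W_ref = 13546800000000
Compute log10: log10(13546800000000) = 13.131837
Multiply: SWL = 10 * 13.131837 = 131.32

131.32 dB


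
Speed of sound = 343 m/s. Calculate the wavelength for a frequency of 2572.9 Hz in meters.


Given values:
  c = 343 m/s, f = 2572.9 Hz
Formula: lambda = c / f
lambda = 343 / 2572.9
lambda = 0.1333

0.1333 m


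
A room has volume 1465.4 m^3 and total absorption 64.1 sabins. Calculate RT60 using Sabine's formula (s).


Given values:
  V = 1465.4 m^3
  A = 64.1 sabins
Formula: RT60 = 0.161 * V / A
Numerator: 0.161 * 1465.4 = 235.9294
RT60 = 235.9294 / 64.1 = 3.681

3.681 s


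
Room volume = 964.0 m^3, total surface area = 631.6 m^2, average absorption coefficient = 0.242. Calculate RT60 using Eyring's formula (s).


Given values:
  V = 964.0 m^3, S = 631.6 m^2, alpha = 0.242
Formula: RT60 = 0.161 * V / (-S * ln(1 - alpha))
Compute ln(1 - 0.242) = ln(0.758) = -0.277072
Denominator: -631.6 * -0.277072 = 174.9987
Numerator: 0.161 * 964.0 = 155.204
RT60 = 155.204 / 174.9987 = 0.887

0.887 s


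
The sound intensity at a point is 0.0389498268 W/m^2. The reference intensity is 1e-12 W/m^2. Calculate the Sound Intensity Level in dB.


Given values:
  I = 0.0389498268 W/m^2
  I_ref = 1e-12 W/m^2
Formula: SIL = 10 * log10(I / I_ref)
Compute ratio: I / I_ref = 38949826800
Compute log10: log10(38949826800) = 10.590506
Multiply: SIL = 10 * 10.590506 = 105.91

105.91 dB


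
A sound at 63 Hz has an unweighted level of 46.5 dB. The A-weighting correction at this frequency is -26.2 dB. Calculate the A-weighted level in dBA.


Given values:
  SPL = 46.5 dB
  A-weighting at 63 Hz = -26.2 dB
Formula: L_A = SPL + A_weight
L_A = 46.5 + (-26.2)
L_A = 20.3

20.3 dBA


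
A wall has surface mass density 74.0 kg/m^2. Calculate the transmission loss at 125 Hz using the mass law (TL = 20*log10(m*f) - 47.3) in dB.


Given values:
  m = 74.0 kg/m^2, f = 125 Hz
Formula: TL = 20 * log10(m * f) - 47.3
Compute m * f = 74.0 * 125 = 9250.0
Compute log10(9250.0) = 3.966142
Compute 20 * 3.966142 = 79.3228
TL = 79.3228 - 47.3 = 32.02

32.02 dB


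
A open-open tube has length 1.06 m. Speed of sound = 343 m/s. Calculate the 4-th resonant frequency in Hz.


Given values:
  Tube type: open-open, L = 1.06 m, c = 343 m/s, n = 4
Formula: f_n = n * c / (2 * L)
Compute 2 * L = 2 * 1.06 = 2.12
f = 4 * 343 / 2.12
f = 647.17

647.17 Hz


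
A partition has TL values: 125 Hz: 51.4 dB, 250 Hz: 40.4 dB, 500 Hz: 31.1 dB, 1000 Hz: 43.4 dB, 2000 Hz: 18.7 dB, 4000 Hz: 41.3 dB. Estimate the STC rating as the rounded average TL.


Given TL values at each frequency:
  125 Hz: 51.4 dB
  250 Hz: 40.4 dB
  500 Hz: 31.1 dB
  1000 Hz: 43.4 dB
  2000 Hz: 18.7 dB
  4000 Hz: 41.3 dB
Formula: STC ~ round(average of TL values)
Sum = 51.4 + 40.4 + 31.1 + 43.4 + 18.7 + 41.3 = 226.3
Average = 226.3 / 6 = 37.72
Rounded: 38

38


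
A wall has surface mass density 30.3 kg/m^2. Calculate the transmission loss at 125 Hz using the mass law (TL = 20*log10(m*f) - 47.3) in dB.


Given values:
  m = 30.3 kg/m^2, f = 125 Hz
Formula: TL = 20 * log10(m * f) - 47.3
Compute m * f = 30.3 * 125 = 3787.5
Compute log10(3787.5) = 3.578353
Compute 20 * 3.578353 = 71.5671
TL = 71.5671 - 47.3 = 24.27

24.27 dB


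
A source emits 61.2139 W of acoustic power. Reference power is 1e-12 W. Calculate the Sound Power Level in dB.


Given values:
  W = 61.2139 W
  W_ref = 1e-12 W
Formula: SWL = 10 * log10(W / W_ref)
Compute ratio: W / W_ref = 61213900000000
Compute log10: log10(61213900000000) = 13.78685
Multiply: SWL = 10 * 13.78685 = 137.87

137.87 dB


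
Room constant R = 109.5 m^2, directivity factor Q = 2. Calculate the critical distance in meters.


Given values:
  R = 109.5 m^2, Q = 2
Formula: d_c = 0.141 * sqrt(Q * R)
Compute Q * R = 2 * 109.5 = 219.0
Compute sqrt(219.0) = 14.7986
d_c = 0.141 * 14.7986 = 2.087

2.087 m


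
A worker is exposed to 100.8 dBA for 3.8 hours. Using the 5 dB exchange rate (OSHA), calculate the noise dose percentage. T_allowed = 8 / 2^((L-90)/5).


Given values:
  L = 100.8 dBA, T = 3.8 hours
Formula: T_allowed = 8 / 2^((L - 90) / 5)
Compute exponent: (100.8 - 90) / 5 = 2.16
Compute 2^(2.16) = 4.469149
T_allowed = 8 / 4.469149 = 1.79005 hours
Dose = (T / T_allowed) * 100
Dose = (3.8 / 1.79005) * 100 = 212.28

212.28 %


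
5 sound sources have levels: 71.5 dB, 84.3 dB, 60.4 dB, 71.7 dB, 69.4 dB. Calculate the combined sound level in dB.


Formula: L_total = 10 * log10( sum(10^(Li/10)) )
  Source 1: 10^(71.5/10) = 14125375.4462
  Source 2: 10^(84.3/10) = 269153480.3927
  Source 3: 10^(60.4/10) = 1096478.1961
  Source 4: 10^(71.7/10) = 14791083.8817
  Source 5: 10^(69.4/10) = 8709635.8996
Sum of linear values = 307876053.8163
L_total = 10 * log10(307876053.8163) = 84.88

84.88 dB


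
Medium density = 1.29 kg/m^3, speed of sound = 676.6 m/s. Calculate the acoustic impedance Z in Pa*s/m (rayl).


Given values:
  rho = 1.29 kg/m^3
  c = 676.6 m/s
Formula: Z = rho * c
Z = 1.29 * 676.6
Z = 872.81

872.81 rayl


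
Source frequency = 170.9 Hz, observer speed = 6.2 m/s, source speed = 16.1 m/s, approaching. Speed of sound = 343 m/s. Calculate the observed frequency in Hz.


Given values:
  f_s = 170.9 Hz, v_o = 6.2 m/s, v_s = 16.1 m/s
  Direction: approaching
Formula: f_o = f_s * (c + v_o) / (c - v_s)
Numerator: c + v_o = 343 + 6.2 = 349.2
Denominator: c - v_s = 343 - 16.1 = 326.9
f_o = 170.9 * 349.2 / 326.9 = 182.56

182.56 Hz


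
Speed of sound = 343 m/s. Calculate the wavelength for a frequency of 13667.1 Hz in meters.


Given values:
  c = 343 m/s, f = 13667.1 Hz
Formula: lambda = c / f
lambda = 343 / 13667.1
lambda = 0.0251

0.0251 m


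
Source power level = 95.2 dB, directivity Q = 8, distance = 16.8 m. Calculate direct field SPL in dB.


Given values:
  Lw = 95.2 dB, Q = 8, r = 16.8 m
Formula: SPL = Lw + 10 * log10(Q / (4 * pi * r^2))
Compute 4 * pi * r^2 = 4 * pi * 16.8^2 = 3546.7324
Compute Q / denom = 8 / 3546.7324 = 0.0022556
Compute 10 * log10(0.0022556) = -26.4674
SPL = 95.2 + (-26.4674) = 68.73

68.73 dB


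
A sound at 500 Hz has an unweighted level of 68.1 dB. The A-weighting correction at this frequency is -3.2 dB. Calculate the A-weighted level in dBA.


Given values:
  SPL = 68.1 dB
  A-weighting at 500 Hz = -3.2 dB
Formula: L_A = SPL + A_weight
L_A = 68.1 + (-3.2)
L_A = 64.9

64.9 dBA


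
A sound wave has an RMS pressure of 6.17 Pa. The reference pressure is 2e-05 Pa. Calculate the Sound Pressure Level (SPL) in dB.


Given values:
  p = 6.17 Pa
  p_ref = 2e-05 Pa
Formula: SPL = 20 * log10(p / p_ref)
Compute ratio: p / p_ref = 6.17 / 2e-05 = 308500
Compute log10: log10(308500) = 5.489255
Multiply: SPL = 20 * 5.489255 = 109.79

109.79 dB


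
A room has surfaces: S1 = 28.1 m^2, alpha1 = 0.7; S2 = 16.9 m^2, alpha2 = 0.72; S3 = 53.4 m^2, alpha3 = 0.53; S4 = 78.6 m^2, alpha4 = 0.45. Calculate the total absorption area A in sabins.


Given surfaces:
  Surface 1: 28.1 * 0.7 = 19.67
  Surface 2: 16.9 * 0.72 = 12.168
  Surface 3: 53.4 * 0.53 = 28.302
  Surface 4: 78.6 * 0.45 = 35.37
Formula: A = sum(Si * alpha_i)
A = 19.67 + 12.168 + 28.302 + 35.37
A = 95.51

95.51 sabins


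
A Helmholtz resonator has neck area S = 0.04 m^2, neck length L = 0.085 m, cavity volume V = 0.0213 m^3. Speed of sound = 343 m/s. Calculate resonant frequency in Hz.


Given values:
  S = 0.04 m^2, L = 0.085 m, V = 0.0213 m^3, c = 343 m/s
Formula: f = (c / (2*pi)) * sqrt(S / (V * L))
Compute V * L = 0.0213 * 0.085 = 0.0018105
Compute S / (V * L) = 0.04 / 0.0018105 = 22.0933
Compute sqrt(22.0933) = 4.700351
Compute c / (2*pi) = 343 / 6.283185 = 54.590148
f = 54.590148 * 4.700351 = 256.59

256.59 Hz


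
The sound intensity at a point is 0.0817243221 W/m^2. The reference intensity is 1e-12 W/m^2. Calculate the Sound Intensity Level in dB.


Given values:
  I = 0.0817243221 W/m^2
  I_ref = 1e-12 W/m^2
Formula: SIL = 10 * log10(I / I_ref)
Compute ratio: I / I_ref = 81724322100
Compute log10: log10(81724322100) = 10.912351
Multiply: SIL = 10 * 10.912351 = 109.12

109.12 dB


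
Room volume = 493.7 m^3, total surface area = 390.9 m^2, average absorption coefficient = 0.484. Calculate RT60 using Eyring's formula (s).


Given values:
  V = 493.7 m^3, S = 390.9 m^2, alpha = 0.484
Formula: RT60 = 0.161 * V / (-S * ln(1 - alpha))
Compute ln(1 - 0.484) = ln(0.516) = -0.661649
Denominator: -390.9 * -0.661649 = 258.6386
Numerator: 0.161 * 493.7 = 79.4857
RT60 = 79.4857 / 258.6386 = 0.307

0.307 s


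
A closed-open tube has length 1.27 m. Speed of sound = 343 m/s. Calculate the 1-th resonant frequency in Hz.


Given values:
  Tube type: closed-open, L = 1.27 m, c = 343 m/s, n = 1
Formula: f_n = (2n - 1) * c / (4 * L)
Compute 2n - 1 = 2*1 - 1 = 1
Compute 4 * L = 4 * 1.27 = 5.08
f = 1 * 343 / 5.08
f = 67.52

67.52 Hz


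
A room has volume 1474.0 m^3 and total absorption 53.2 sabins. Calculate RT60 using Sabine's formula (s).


Given values:
  V = 1474.0 m^3
  A = 53.2 sabins
Formula: RT60 = 0.161 * V / A
Numerator: 0.161 * 1474.0 = 237.314
RT60 = 237.314 / 53.2 = 4.461

4.461 s


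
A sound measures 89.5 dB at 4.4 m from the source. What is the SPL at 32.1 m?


Given values:
  SPL1 = 89.5 dB, r1 = 4.4 m, r2 = 32.1 m
Formula: SPL2 = SPL1 - 20 * log10(r2 / r1)
Compute ratio: r2 / r1 = 32.1 / 4.4 = 7.2955
Compute log10: log10(7.2955) = 0.863055
Compute drop: 20 * 0.863055 = 17.2611
SPL2 = 89.5 - 17.2611 = 72.24

72.24 dB


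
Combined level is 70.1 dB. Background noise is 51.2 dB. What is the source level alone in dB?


Given values:
  L_total = 70.1 dB, L_bg = 51.2 dB
Formula: L_source = 10 * log10(10^(L_total/10) - 10^(L_bg/10))
Convert to linear:
  10^(70.1/10) = 10232929.9228
  10^(51.2/10) = 131825.6739
Difference: 10232929.9228 - 131825.6739 = 10101104.2489
L_source = 10 * log10(10101104.2489) = 70.04

70.04 dB


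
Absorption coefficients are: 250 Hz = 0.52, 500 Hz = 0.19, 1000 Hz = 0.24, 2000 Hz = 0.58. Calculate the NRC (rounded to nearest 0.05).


Given values:
  a_250 = 0.52, a_500 = 0.19
  a_1000 = 0.24, a_2000 = 0.58
Formula: NRC = (a250 + a500 + a1000 + a2000) / 4
Sum = 0.52 + 0.19 + 0.24 + 0.58 = 1.53
NRC = 1.53 / 4 = 0.3825
Rounded to nearest 0.05: 0.4

0.4


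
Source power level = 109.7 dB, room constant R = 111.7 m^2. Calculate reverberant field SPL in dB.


Given values:
  Lw = 109.7 dB, R = 111.7 m^2
Formula: SPL = Lw + 10 * log10(4 / R)
Compute 4 / R = 4 / 111.7 = 0.03581
Compute 10 * log10(0.03581) = -14.46
SPL = 109.7 + (-14.46) = 95.24

95.24 dB


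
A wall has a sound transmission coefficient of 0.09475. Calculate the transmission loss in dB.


Given values:
  tau = 0.09475
Formula: TL = 10 * log10(1 / tau)
Compute 1 / tau = 1 / 0.09475 = 10.5541
Compute log10(10.5541) = 1.023421
TL = 10 * 1.023421 = 10.23

10.23 dB


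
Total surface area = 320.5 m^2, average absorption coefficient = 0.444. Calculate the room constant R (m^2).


Given values:
  S = 320.5 m^2, alpha = 0.444
Formula: R = S * alpha / (1 - alpha)
Numerator: 320.5 * 0.444 = 142.302
Denominator: 1 - 0.444 = 0.556
R = 142.302 / 0.556 = 255.94

255.94 m^2


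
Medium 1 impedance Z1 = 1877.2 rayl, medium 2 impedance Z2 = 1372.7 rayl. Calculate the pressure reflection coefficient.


Given values:
  Z1 = 1877.2 rayl, Z2 = 1372.7 rayl
Formula: R = (Z2 - Z1) / (Z2 + Z1)
Numerator: Z2 - Z1 = 1372.7 - 1877.2 = -504.5
Denominator: Z2 + Z1 = 1372.7 + 1877.2 = 3249.9
R = -504.5 / 3249.9 = -0.1552

-0.1552


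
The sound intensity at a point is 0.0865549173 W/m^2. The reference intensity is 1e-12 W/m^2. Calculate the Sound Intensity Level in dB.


Given values:
  I = 0.0865549173 W/m^2
  I_ref = 1e-12 W/m^2
Formula: SIL = 10 * log10(I / I_ref)
Compute ratio: I / I_ref = 86554917300
Compute log10: log10(86554917300) = 10.937292
Multiply: SIL = 10 * 10.937292 = 109.37

109.37 dB


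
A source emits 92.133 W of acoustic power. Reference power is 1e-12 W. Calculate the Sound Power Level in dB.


Given values:
  W = 92.133 W
  W_ref = 1e-12 W
Formula: SWL = 10 * log10(W / W_ref)
Compute ratio: W / W_ref = 92133000000000
Compute log10: log10(92133000000000) = 13.964415
Multiply: SWL = 10 * 13.964415 = 139.64

139.64 dB


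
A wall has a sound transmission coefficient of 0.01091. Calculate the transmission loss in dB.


Given values:
  tau = 0.01091
Formula: TL = 10 * log10(1 / tau)
Compute 1 / tau = 1 / 0.01091 = 91.659
Compute log10(91.659) = 1.962175
TL = 10 * 1.962175 = 19.62

19.62 dB


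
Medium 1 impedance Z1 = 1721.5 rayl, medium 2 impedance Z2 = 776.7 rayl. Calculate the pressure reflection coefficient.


Given values:
  Z1 = 1721.5 rayl, Z2 = 776.7 rayl
Formula: R = (Z2 - Z1) / (Z2 + Z1)
Numerator: Z2 - Z1 = 776.7 - 1721.5 = -944.8
Denominator: Z2 + Z1 = 776.7 + 1721.5 = 2498.2
R = -944.8 / 2498.2 = -0.3782

-0.3782


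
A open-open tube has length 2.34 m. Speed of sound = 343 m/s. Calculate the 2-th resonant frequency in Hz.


Given values:
  Tube type: open-open, L = 2.34 m, c = 343 m/s, n = 2
Formula: f_n = n * c / (2 * L)
Compute 2 * L = 2 * 2.34 = 4.68
f = 2 * 343 / 4.68
f = 146.58

146.58 Hz


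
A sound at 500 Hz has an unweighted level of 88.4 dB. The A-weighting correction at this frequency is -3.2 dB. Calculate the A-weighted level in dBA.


Given values:
  SPL = 88.4 dB
  A-weighting at 500 Hz = -3.2 dB
Formula: L_A = SPL + A_weight
L_A = 88.4 + (-3.2)
L_A = 85.2

85.2 dBA


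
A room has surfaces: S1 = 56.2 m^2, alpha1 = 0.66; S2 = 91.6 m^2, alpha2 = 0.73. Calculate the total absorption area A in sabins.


Given surfaces:
  Surface 1: 56.2 * 0.66 = 37.092
  Surface 2: 91.6 * 0.73 = 66.868
Formula: A = sum(Si * alpha_i)
A = 37.092 + 66.868
A = 103.96

103.96 sabins


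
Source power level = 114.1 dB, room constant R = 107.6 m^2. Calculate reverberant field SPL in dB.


Given values:
  Lw = 114.1 dB, R = 107.6 m^2
Formula: SPL = Lw + 10 * log10(4 / R)
Compute 4 / R = 4 / 107.6 = 0.037175
Compute 10 * log10(0.037175) = -14.2975
SPL = 114.1 + (-14.2975) = 99.8

99.8 dB


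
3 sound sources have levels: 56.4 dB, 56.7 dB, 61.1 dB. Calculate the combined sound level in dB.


Formula: L_total = 10 * log10( sum(10^(Li/10)) )
  Source 1: 10^(56.4/10) = 436515.8322
  Source 2: 10^(56.7/10) = 467735.1413
  Source 3: 10^(61.1/10) = 1288249.5517
Sum of linear values = 2192500.5252
L_total = 10 * log10(2192500.5252) = 63.41

63.41 dB


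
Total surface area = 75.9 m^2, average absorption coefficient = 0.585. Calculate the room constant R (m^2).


Given values:
  S = 75.9 m^2, alpha = 0.585
Formula: R = S * alpha / (1 - alpha)
Numerator: 75.9 * 0.585 = 44.4015
Denominator: 1 - 0.585 = 0.415
R = 44.4015 / 0.415 = 106.99

106.99 m^2


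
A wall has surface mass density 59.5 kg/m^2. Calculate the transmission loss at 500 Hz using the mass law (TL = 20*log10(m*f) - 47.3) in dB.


Given values:
  m = 59.5 kg/m^2, f = 500 Hz
Formula: TL = 20 * log10(m * f) - 47.3
Compute m * f = 59.5 * 500 = 29750.0
Compute log10(29750.0) = 4.473487
Compute 20 * 4.473487 = 89.4697
TL = 89.4697 - 47.3 = 42.17

42.17 dB


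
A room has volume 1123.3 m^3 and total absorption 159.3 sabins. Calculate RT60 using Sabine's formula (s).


Given values:
  V = 1123.3 m^3
  A = 159.3 sabins
Formula: RT60 = 0.161 * V / A
Numerator: 0.161 * 1123.3 = 180.8513
RT60 = 180.8513 / 159.3 = 1.135

1.135 s


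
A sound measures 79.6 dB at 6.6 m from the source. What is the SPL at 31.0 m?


Given values:
  SPL1 = 79.6 dB, r1 = 6.6 m, r2 = 31.0 m
Formula: SPL2 = SPL1 - 20 * log10(r2 / r1)
Compute ratio: r2 / r1 = 31.0 / 6.6 = 4.697
Compute log10: log10(4.697) = 0.671821
Compute drop: 20 * 0.671821 = 13.4364
SPL2 = 79.6 - 13.4364 = 66.16

66.16 dB


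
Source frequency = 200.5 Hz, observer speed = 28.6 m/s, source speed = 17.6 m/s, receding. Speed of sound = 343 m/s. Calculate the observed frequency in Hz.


Given values:
  f_s = 200.5 Hz, v_o = 28.6 m/s, v_s = 17.6 m/s
  Direction: receding
Formula: f_o = f_s * (c - v_o) / (c + v_s)
Numerator: c - v_o = 343 - 28.6 = 314.4
Denominator: c + v_s = 343 + 17.6 = 360.6
f_o = 200.5 * 314.4 / 360.6 = 174.81

174.81 Hz


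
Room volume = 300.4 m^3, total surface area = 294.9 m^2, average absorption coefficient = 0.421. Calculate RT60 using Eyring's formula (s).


Given values:
  V = 300.4 m^3, S = 294.9 m^2, alpha = 0.421
Formula: RT60 = 0.161 * V / (-S * ln(1 - alpha))
Compute ln(1 - 0.421) = ln(0.579) = -0.546453
Denominator: -294.9 * -0.546453 = 161.149
Numerator: 0.161 * 300.4 = 48.3644
RT60 = 48.3644 / 161.149 = 0.3

0.3 s


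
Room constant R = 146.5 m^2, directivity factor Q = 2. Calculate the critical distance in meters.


Given values:
  R = 146.5 m^2, Q = 2
Formula: d_c = 0.141 * sqrt(Q * R)
Compute Q * R = 2 * 146.5 = 293.0
Compute sqrt(293.0) = 17.1172
d_c = 0.141 * 17.1172 = 2.414

2.414 m


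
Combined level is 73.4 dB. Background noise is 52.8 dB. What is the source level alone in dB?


Given values:
  L_total = 73.4 dB, L_bg = 52.8 dB
Formula: L_source = 10 * log10(10^(L_total/10) - 10^(L_bg/10))
Convert to linear:
  10^(73.4/10) = 21877616.2395
  10^(52.8/10) = 190546.0718
Difference: 21877616.2395 - 190546.0718 = 21687070.1677
L_source = 10 * log10(21687070.1677) = 73.36

73.36 dB


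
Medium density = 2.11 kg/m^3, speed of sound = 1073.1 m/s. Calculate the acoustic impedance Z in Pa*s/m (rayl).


Given values:
  rho = 2.11 kg/m^3
  c = 1073.1 m/s
Formula: Z = rho * c
Z = 2.11 * 1073.1
Z = 2264.24

2264.24 rayl


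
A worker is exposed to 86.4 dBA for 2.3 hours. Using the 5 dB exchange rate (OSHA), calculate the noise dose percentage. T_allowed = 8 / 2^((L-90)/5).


Given values:
  L = 86.4 dBA, T = 2.3 hours
Formula: T_allowed = 8 / 2^((L - 90) / 5)
Compute exponent: (86.4 - 90) / 5 = -0.72
Compute 2^(-0.72) = 0.607097
T_allowed = 8 / 0.607097 = 13.177466 hours
Dose = (T / T_allowed) * 100
Dose = (2.3 / 13.177466) * 100 = 17.45

17.45 %


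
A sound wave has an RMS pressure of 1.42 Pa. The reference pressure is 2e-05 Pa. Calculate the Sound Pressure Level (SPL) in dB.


Given values:
  p = 1.42 Pa
  p_ref = 2e-05 Pa
Formula: SPL = 20 * log10(p / p_ref)
Compute ratio: p / p_ref = 1.42 / 2e-05 = 71000
Compute log10: log10(71000) = 4.851258
Multiply: SPL = 20 * 4.851258 = 97.03

97.03 dB


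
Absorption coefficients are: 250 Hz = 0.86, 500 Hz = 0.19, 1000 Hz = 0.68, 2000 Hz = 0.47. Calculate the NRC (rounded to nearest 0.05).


Given values:
  a_250 = 0.86, a_500 = 0.19
  a_1000 = 0.68, a_2000 = 0.47
Formula: NRC = (a250 + a500 + a1000 + a2000) / 4
Sum = 0.86 + 0.19 + 0.68 + 0.47 = 2.2
NRC = 2.2 / 4 = 0.55
Rounded to nearest 0.05: 0.55

0.55


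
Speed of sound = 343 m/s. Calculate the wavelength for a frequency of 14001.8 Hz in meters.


Given values:
  c = 343 m/s, f = 14001.8 Hz
Formula: lambda = c / f
lambda = 343 / 14001.8
lambda = 0.0245

0.0245 m


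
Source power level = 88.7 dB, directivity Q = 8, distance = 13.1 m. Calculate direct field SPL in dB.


Given values:
  Lw = 88.7 dB, Q = 8, r = 13.1 m
Formula: SPL = Lw + 10 * log10(Q / (4 * pi * r^2))
Compute 4 * pi * r^2 = 4 * pi * 13.1^2 = 2156.5149
Compute Q / denom = 8 / 2156.5149 = 0.00370969
Compute 10 * log10(0.00370969) = -24.3066
SPL = 88.7 + (-24.3066) = 64.39

64.39 dB


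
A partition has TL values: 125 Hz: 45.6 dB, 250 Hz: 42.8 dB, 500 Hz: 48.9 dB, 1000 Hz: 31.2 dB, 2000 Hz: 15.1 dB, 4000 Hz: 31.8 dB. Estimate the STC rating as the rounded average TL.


Given TL values at each frequency:
  125 Hz: 45.6 dB
  250 Hz: 42.8 dB
  500 Hz: 48.9 dB
  1000 Hz: 31.2 dB
  2000 Hz: 15.1 dB
  4000 Hz: 31.8 dB
Formula: STC ~ round(average of TL values)
Sum = 45.6 + 42.8 + 48.9 + 31.2 + 15.1 + 31.8 = 215.4
Average = 215.4 / 6 = 35.9
Rounded: 36

36


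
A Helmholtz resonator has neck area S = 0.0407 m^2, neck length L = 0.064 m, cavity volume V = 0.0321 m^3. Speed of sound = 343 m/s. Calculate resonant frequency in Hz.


Given values:
  S = 0.0407 m^2, L = 0.064 m, V = 0.0321 m^3, c = 343 m/s
Formula: f = (c / (2*pi)) * sqrt(S / (V * L))
Compute V * L = 0.0321 * 0.064 = 0.0020544
Compute S / (V * L) = 0.0407 / 0.0020544 = 19.8111
Compute sqrt(19.8111) = 4.450966
Compute c / (2*pi) = 343 / 6.283185 = 54.590148
f = 54.590148 * 4.450966 = 242.98

242.98 Hz


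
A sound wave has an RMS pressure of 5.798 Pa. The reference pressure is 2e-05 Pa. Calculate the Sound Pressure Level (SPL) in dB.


Given values:
  p = 5.798 Pa
  p_ref = 2e-05 Pa
Formula: SPL = 20 * log10(p / p_ref)
Compute ratio: p / p_ref = 5.798 / 2e-05 = 289900
Compute log10: log10(289900) = 5.462248
Multiply: SPL = 20 * 5.462248 = 109.24

109.24 dB


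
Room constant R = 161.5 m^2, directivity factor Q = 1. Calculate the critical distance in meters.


Given values:
  R = 161.5 m^2, Q = 1
Formula: d_c = 0.141 * sqrt(Q * R)
Compute Q * R = 1 * 161.5 = 161.5
Compute sqrt(161.5) = 12.7083
d_c = 0.141 * 12.7083 = 1.792

1.792 m


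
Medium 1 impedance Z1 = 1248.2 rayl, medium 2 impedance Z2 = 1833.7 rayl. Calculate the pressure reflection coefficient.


Given values:
  Z1 = 1248.2 rayl, Z2 = 1833.7 rayl
Formula: R = (Z2 - Z1) / (Z2 + Z1)
Numerator: Z2 - Z1 = 1833.7 - 1248.2 = 585.5
Denominator: Z2 + Z1 = 1833.7 + 1248.2 = 3081.9
R = 585.5 / 3081.9 = 0.19

0.19


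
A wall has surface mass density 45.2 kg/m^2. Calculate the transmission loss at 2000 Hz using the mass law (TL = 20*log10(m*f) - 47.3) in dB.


Given values:
  m = 45.2 kg/m^2, f = 2000 Hz
Formula: TL = 20 * log10(m * f) - 47.3
Compute m * f = 45.2 * 2000 = 90400.0
Compute log10(90400.0) = 4.956168
Compute 20 * 4.956168 = 99.1234
TL = 99.1234 - 47.3 = 51.82

51.82 dB


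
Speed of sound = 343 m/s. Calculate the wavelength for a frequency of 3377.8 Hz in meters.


Given values:
  c = 343 m/s, f = 3377.8 Hz
Formula: lambda = c / f
lambda = 343 / 3377.8
lambda = 0.1015

0.1015 m


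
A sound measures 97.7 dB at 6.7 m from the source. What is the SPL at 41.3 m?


Given values:
  SPL1 = 97.7 dB, r1 = 6.7 m, r2 = 41.3 m
Formula: SPL2 = SPL1 - 20 * log10(r2 / r1)
Compute ratio: r2 / r1 = 41.3 / 6.7 = 6.1642
Compute log10: log10(6.1642) = 0.789877
Compute drop: 20 * 0.789877 = 15.7975
SPL2 = 97.7 - 15.7975 = 81.9

81.9 dB


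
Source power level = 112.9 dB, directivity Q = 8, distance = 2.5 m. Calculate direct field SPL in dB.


Given values:
  Lw = 112.9 dB, Q = 8, r = 2.5 m
Formula: SPL = Lw + 10 * log10(Q / (4 * pi * r^2))
Compute 4 * pi * r^2 = 4 * pi * 2.5^2 = 78.5398
Compute Q / denom = 8 / 78.5398 = 0.10185918
Compute 10 * log10(0.10185918) = -9.92
SPL = 112.9 + (-9.92) = 102.98

102.98 dB


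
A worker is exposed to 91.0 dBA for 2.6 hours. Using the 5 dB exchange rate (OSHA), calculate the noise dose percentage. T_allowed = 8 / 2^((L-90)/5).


Given values:
  L = 91.0 dBA, T = 2.6 hours
Formula: T_allowed = 8 / 2^((L - 90) / 5)
Compute exponent: (91.0 - 90) / 5 = 0.2
Compute 2^(0.2) = 1.148698
T_allowed = 8 / 1.148698 = 6.964407 hours
Dose = (T / T_allowed) * 100
Dose = (2.6 / 6.964407) * 100 = 37.33

37.33 %


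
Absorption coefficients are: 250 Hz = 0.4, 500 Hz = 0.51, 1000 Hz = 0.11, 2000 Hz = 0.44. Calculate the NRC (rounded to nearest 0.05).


Given values:
  a_250 = 0.4, a_500 = 0.51
  a_1000 = 0.11, a_2000 = 0.44
Formula: NRC = (a250 + a500 + a1000 + a2000) / 4
Sum = 0.4 + 0.51 + 0.11 + 0.44 = 1.46
NRC = 1.46 / 4 = 0.365
Rounded to nearest 0.05: 0.35

0.35


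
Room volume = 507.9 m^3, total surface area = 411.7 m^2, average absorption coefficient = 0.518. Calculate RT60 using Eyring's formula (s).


Given values:
  V = 507.9 m^3, S = 411.7 m^2, alpha = 0.518
Formula: RT60 = 0.161 * V / (-S * ln(1 - alpha))
Compute ln(1 - 0.518) = ln(0.482) = -0.729811
Denominator: -411.7 * -0.729811 = 300.4632
Numerator: 0.161 * 507.9 = 81.7719
RT60 = 81.7719 / 300.4632 = 0.272

0.272 s


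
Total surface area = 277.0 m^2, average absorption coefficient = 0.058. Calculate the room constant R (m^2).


Given values:
  S = 277.0 m^2, alpha = 0.058
Formula: R = S * alpha / (1 - alpha)
Numerator: 277.0 * 0.058 = 16.066
Denominator: 1 - 0.058 = 0.942
R = 16.066 / 0.942 = 17.06

17.06 m^2


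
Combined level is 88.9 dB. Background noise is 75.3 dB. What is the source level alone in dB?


Given values:
  L_total = 88.9 dB, L_bg = 75.3 dB
Formula: L_source = 10 * log10(10^(L_total/10) - 10^(L_bg/10))
Convert to linear:
  10^(88.9/10) = 776247116.6287
  10^(75.3/10) = 33884415.6139
Difference: 776247116.6287 - 33884415.6139 = 742362701.0148
L_source = 10 * log10(742362701.0148) = 88.71

88.71 dB
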